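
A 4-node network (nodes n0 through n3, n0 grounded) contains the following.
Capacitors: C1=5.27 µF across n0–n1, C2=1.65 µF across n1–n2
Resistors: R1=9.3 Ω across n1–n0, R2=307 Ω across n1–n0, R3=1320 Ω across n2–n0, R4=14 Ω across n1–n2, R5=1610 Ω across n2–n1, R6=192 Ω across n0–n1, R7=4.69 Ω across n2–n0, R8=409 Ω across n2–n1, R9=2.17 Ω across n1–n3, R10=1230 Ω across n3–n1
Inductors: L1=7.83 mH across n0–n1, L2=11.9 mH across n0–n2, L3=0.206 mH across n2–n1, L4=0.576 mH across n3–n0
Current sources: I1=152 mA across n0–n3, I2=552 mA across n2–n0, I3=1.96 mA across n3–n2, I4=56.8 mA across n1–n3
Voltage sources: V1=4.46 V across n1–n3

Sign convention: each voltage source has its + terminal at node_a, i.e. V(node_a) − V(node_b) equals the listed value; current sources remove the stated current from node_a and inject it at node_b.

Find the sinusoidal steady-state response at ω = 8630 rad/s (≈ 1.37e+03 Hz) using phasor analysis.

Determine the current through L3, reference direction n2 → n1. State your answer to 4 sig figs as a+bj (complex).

MNA unknowns: 3 node voltages V₁..V_3 plus 1 source current (V1)
C1: Y=0.000+0.04548j on G[0,1]
R1: Y=0.1075+0.000j on G[1,0]
R2: Y=0.003257+0.000j on G[1,0]
R3: Y=0.0007576+0.000j on G[2,0]
L1: Y=0.000-0.01480j on G[0,1]
R4: Y=0.07143+0.000j on G[1,2]
L2: Y=0.000-0.009737j on G[0,2]
I1: z[0]−=0.152, z[3]+=0.152
I2: z[2]−=0.552, z[0]+=0.552
R5: Y=0.0006211+0.000j on G[2,1]
I3: z[3]−=0.00196, z[2]+=0.00196
L3: Y=0.000-0.5625j on G[2,1]
C2: Y=0.000+0.01424j on G[1,2]
R6: Y=0.005208+0.000j on G[0,1]
L4: Y=0.000-0.2012j on G[3,0]
R7: Y=0.2132+0.000j on G[2,0]
I4: z[1]−=0.0568, z[3]+=0.0568
R8: Y=0.002445+0.000j on G[2,1]
R9: Y=0.4608+0.000j on G[1,3]
R10: Y=0.0008130+0.000j on G[3,1]
V1: row V1−V3=4.46, i_V1 at 1,3
solve → V1=0.6197-2.012j, V2=-0.4824-2.631j, V3=-3.840-2.012j
aux → i_V1=-2.671+0.7726j

-0.3479+0.6200j A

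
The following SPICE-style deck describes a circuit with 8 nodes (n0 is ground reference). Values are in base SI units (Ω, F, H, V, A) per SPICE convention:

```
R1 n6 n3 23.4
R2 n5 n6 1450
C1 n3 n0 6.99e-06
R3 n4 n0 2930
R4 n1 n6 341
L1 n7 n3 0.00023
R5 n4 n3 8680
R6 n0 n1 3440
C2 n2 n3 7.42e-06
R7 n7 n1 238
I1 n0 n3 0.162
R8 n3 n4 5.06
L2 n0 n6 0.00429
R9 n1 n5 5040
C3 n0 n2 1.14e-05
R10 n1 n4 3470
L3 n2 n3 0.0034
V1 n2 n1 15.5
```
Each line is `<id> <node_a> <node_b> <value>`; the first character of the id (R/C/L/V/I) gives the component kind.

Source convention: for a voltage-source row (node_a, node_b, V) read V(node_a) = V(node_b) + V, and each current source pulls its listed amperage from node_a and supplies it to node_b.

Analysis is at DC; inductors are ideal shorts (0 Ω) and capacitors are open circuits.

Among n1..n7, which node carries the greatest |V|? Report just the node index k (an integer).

Element admittances at DC:
  Y(R1) = 0.04274 S between n6,n3
  Y(R2) = 0.0006897 S between n5,n6
  Y(C1) = 0.000 S between n3,n0
  Y(R3) = 0.0003413 S between n4,n0
  Y(R4) = 0.002933 S between n1,n6
  L1: short n7↔n3 (DC inductor)
  Y(R5) = 0.0001152 S between n4,n3
  Y(R6) = 0.0002907 S between n0,n1
  Y(C2) = 0.000 S between n2,n3
  Y(R7) = 0.004202 S between n7,n1
  I1: injects 0.162 A into n3 (from n0)
  Y(R8) = 0.1976 S between n3,n4
  L2: short n0↔n6 (DC inductor)
  Y(R9) = 0.0001984 S between n1,n5
  Y(C3) = 0.000 S between n0,n2
  Y(R10) = 0.0002882 S between n1,n4
  L3: short n2↔n3 (DC inductor)
  V1: constraint V(n2)−V(n1) = 15.5
Assemble and solve the 11×11 MNA system:
  V(n1)=-10.89  V(n2)=4.614  V(n3)=4.614  V(n4)=4.584  V(n5)=-2.432  V(n6)=0.000  V(n7)=4.614
  i(L1)=-0.06513  i(L2)=-0.1636  i(L3)=0.1063  i(V1)=-0.1063

1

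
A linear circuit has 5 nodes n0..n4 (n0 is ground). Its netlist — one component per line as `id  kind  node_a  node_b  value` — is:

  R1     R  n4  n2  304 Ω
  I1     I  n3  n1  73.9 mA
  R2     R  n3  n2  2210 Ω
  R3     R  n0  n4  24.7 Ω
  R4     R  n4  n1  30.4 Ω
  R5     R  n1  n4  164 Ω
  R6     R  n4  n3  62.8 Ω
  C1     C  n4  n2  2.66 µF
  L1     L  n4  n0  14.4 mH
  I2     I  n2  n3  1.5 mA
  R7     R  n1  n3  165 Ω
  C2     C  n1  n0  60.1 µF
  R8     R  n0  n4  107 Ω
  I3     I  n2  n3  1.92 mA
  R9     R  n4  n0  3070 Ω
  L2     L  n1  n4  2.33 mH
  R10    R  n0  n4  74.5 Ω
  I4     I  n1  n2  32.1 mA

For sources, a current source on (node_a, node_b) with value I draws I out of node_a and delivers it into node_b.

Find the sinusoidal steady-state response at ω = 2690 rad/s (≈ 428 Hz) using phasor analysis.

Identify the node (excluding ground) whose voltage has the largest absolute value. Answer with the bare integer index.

2

MNA unknowns: 4 node voltages V₁..V_4
R1: Y=0.003289+0.000j on G[4,2]
I1: z[3]−=0.0739, z[1]+=0.0739
R2: Y=0.0004525+0.000j on G[3,2]
R3: Y=0.04049+0.000j on G[0,4]
R4: Y=0.03289+0.000j on G[4,1]
R5: Y=0.006098+0.000j on G[1,4]
R6: Y=0.01592+0.000j on G[4,3]
C1: Y=0.000+0.007155j on G[4,2]
L1: Y=0.000-0.02582j on G[4,0]
I2: z[2]−=0.0015, z[3]+=0.0015
R7: Y=0.006061+0.000j on G[1,3]
C2: Y=0.000+0.1617j on G[1,0]
R8: Y=0.009346+0.000j on G[0,4]
I3: z[2]−=0.00192, z[3]+=0.00192
R9: Y=0.0003257+0.000j on G[4,0]
L2: Y=0.000-0.1595j on G[1,4]
R10: Y=0.01342+0.000j on G[0,4]
I4: z[1]−=0.0321, z[2]+=0.0321
solve → V1=0.04418-0.03084j, V2=1.536-3.119j, V3=-3.118-0.1591j, V4=-0.02817-0.1238j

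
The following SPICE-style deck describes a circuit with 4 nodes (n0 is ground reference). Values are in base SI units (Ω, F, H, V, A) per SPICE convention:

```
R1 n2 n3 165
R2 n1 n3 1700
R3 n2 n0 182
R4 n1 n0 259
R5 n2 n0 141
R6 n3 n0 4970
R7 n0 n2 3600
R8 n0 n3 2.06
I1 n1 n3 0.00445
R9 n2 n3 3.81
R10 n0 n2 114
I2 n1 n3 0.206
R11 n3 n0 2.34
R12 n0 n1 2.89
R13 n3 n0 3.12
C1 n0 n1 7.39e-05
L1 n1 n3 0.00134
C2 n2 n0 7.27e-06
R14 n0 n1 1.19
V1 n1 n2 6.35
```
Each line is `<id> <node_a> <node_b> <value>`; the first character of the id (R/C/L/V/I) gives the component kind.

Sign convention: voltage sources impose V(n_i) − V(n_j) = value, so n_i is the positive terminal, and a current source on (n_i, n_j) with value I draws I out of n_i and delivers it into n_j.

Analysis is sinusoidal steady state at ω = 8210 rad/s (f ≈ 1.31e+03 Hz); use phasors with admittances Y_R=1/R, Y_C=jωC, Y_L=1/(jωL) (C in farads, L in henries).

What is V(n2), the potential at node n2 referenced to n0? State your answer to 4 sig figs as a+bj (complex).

-5.433-0.07103j V

Element admittances at ω=8210 rad/s:
  Y(R1) = 0.006061+0.000j S between n2,n3
  Y(R2) = 0.0005882+0.000j S between n1,n3
  Y(R3) = 0.005495+0.000j S between n2,n0
  Y(R4) = 0.003861+0.000j S between n1,n0
  Y(R5) = 0.007092+0.000j S between n2,n0
  Y(R6) = 0.0002012+0.000j S between n3,n0
  Y(R7) = 0.0002778+0.000j S between n0,n2
  Y(R8) = 0.4854+0.000j S between n0,n3
  I1: injects 0.00445 A into n3 (from n1)
  Y(R9) = 0.2625+0.000j S between n2,n3
  Y(R10) = 0.008772+0.000j S between n0,n2
  I2: injects 0.206 A into n3 (from n1)
  Y(R11) = 0.4274+0.000j S between n3,n0
  Y(R12) = 0.3460+0.000j S between n0,n1
  Y(R13) = 0.3205+0.000j S between n3,n0
  Y(C1) = 0.000+0.6067j S between n0,n1
  Y(L1) = 0.000-0.09090j S between n1,n3
  Y(C2) = 0.000+0.05969j S between n2,n0
  Y(R14) = 0.8403+0.000j S between n0,n1
  V1: constraint V(n1)−V(n2) = 6.35
Assemble and solve the 4×4 MNA system:
  V(n1)=0.9168-0.07103j  V(n2)=-5.433-0.07103j  V(n3)=-0.8277-0.1182j
  i(V1)=-1.350-0.3131j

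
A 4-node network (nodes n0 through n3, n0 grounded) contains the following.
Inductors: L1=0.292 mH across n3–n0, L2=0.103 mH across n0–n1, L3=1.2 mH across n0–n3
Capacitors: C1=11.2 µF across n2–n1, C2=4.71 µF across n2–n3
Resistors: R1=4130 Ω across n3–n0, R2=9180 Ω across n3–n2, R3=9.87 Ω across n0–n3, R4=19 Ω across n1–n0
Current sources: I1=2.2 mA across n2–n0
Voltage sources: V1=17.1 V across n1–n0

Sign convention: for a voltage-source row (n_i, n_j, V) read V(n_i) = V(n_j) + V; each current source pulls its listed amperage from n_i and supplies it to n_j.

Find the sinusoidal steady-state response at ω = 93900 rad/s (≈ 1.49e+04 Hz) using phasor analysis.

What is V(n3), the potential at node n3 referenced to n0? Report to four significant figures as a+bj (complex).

Element admittances at ω=93900 rad/s:
  Y(L1) = 0.000-0.03647j S between n3,n0
  Y(L2) = 0.000-0.1034j S between n0,n1
  Y(C1) = 0.000+1.052j S between n2,n1
  Y(R1) = 0.0002421+0.000j S between n3,n0
  Y(L3) = 0.000-0.008875j S between n0,n3
  Y(R2) = 0.0001089+0.000j S between n3,n2
  I1: injects 0.0022 A into n0 (from n2)
  Y(R3) = 0.1013+0.000j S between n0,n3
  Y(C2) = 0.000+0.4423j S between n2,n3
  Y(R4) = 0.05263+0.000j S between n1,n0
  V1: constraint V(n1)−V(n0) = 17.1
Assemble and solve the 4×4 MNA system:
  V(n1)=17.10+0.000j  V(n2)=17.21+1.976j  V(n3)=17.47+6.671j
  i(V1)=-2.979+1.883j

17.47+6.671j V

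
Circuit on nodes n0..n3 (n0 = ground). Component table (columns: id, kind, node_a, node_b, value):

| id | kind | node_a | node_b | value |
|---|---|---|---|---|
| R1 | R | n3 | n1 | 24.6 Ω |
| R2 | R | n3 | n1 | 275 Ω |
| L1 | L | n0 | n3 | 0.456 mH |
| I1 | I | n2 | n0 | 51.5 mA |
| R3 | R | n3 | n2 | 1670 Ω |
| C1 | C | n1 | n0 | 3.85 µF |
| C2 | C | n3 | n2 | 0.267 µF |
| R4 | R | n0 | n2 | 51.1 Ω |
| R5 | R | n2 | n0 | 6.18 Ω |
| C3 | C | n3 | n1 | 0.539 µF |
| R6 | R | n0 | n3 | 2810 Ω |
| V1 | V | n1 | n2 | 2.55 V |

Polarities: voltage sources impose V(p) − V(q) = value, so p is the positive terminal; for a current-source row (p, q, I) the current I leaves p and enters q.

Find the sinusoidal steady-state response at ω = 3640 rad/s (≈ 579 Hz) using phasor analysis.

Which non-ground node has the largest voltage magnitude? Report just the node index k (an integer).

1

Apply KCL at each of the 3 non-ground nodes and solve the resulting linear system.
Node n1: branches {R1, R2, C1, C3, V1} → V_1 = 1.817-0.09857j
Node n2: branches {I1, R3, C2, R4, R5, V1} → V_2 = -0.7333-0.09857j
Node n3: branches {R1, R2, L1, R3, C2, C3, R6} → V_3 = 0.01266+0.1330j
Source currents: i(V1)=-0.08173-0.01874j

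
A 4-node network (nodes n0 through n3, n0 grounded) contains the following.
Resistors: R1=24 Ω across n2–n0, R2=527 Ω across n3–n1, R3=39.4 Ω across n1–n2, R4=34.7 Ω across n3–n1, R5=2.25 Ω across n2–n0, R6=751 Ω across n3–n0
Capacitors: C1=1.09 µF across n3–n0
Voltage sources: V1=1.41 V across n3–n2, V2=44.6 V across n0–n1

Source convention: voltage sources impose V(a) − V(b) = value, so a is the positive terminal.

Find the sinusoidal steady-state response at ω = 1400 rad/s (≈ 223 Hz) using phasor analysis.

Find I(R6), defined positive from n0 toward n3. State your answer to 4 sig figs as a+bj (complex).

0.004362-1.225e-05j A

Element admittances at ω=1400 rad/s:
  Y(R1) = 0.04167+0.000j S between n2,n0
  Y(R2) = 0.001898+0.000j S between n3,n1
  Y(C1) = 0.000+0.001526j S between n3,n0
  Y(R3) = 0.02538+0.000j S between n1,n2
  Y(R4) = 0.02882+0.000j S between n3,n1
  Y(R5) = 0.4444+0.000j S between n2,n0
  Y(R6) = 0.001332+0.000j S between n3,n0
  V1: constraint V(n3)−V(n2) = 1.41
  V2: constraint V(n0)−V(n1) = 44.6
Assemble and solve the 5×5 MNA system:
  V(n1)=-44.60+0.000j  V(n2)=-4.686+0.009198j  V(n3)=-3.276+0.009198j
  i(V1)=-1.265+0.004705j  i(V2)=-2.282-0.0005160j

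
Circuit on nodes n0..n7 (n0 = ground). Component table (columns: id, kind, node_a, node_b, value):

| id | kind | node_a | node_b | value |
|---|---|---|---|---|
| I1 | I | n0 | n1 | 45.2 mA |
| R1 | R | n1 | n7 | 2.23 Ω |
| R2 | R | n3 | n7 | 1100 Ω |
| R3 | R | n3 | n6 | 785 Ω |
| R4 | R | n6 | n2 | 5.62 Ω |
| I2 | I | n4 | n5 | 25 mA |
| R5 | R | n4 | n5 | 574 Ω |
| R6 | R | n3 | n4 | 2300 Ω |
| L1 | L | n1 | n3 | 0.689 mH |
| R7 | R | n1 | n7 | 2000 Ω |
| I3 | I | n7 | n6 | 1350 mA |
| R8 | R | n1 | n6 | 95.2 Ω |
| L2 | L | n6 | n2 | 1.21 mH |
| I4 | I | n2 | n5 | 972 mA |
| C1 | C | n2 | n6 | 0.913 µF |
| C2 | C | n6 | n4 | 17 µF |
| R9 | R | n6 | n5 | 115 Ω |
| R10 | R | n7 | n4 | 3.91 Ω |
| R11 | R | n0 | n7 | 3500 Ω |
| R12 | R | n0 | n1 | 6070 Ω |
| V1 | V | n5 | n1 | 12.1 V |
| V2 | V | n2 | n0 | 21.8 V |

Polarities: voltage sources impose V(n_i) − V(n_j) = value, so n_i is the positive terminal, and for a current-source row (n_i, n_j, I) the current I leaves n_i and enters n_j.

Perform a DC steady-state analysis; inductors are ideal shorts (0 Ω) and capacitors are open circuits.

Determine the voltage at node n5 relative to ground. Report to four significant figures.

Apply KCL at each of the 7 non-ground nodes and solve the resulting linear system.
Node n1: branches {I1, R1, L1, R7, R8, R12, V1} → V_1 = 0.4380
Node n2: branches {R4, L2, I4, C1, V2} → V_2 = 21.80
Node n3: branches {R2, R3, R6, L1} → V_3 = 0.4380
Node n4: branches {I2, R5, R6, C2, R10} → V_4 = -2.546
Node n5: branches {I2, R5, I4, R9, V1} → V_5 = 12.54
Node n6: branches {R3, R4, I3, R8, L2, C1, C2, R9} → V_6 = 21.80
Node n7: branches {R1, R2, R7, I3, R10, R11} → V_7 = -2.556
Source currents: i(L1)=-0.02319, i(L2)=1.018, i(V1)=1.051, i(V2)=0.04586

12.54 V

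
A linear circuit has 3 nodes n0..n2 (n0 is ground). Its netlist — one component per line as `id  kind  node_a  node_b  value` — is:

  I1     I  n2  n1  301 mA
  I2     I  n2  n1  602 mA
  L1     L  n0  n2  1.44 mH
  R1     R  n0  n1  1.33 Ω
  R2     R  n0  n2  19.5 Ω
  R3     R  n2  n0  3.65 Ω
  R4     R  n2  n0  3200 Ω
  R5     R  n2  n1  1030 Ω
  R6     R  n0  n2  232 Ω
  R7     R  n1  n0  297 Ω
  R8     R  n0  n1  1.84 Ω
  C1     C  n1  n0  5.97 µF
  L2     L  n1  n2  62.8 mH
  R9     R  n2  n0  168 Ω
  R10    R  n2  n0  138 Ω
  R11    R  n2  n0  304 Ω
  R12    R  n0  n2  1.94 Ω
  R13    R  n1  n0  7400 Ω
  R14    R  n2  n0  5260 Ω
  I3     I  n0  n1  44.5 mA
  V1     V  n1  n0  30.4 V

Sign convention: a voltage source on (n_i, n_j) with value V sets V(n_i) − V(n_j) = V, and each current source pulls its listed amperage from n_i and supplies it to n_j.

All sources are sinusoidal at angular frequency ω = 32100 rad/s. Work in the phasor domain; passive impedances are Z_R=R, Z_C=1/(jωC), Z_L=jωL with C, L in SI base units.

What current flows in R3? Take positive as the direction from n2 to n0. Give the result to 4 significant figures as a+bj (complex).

-0.2770-0.01189j A

Apply KCL at each of the 2 non-ground nodes and solve the resulting linear system.
Node n1: branches {I1, I2, R1, R5, R7, R8, C1, L2, R13, I3, V1} → V_1 = 30.40+0.000j
Node n2: branches {I1, I2, L1, R2, R3, R4, R5, R6, L2, R9, R10, R11, R12, R14} → V_2 = -1.011-0.04340j
Source currents: i(V1)=-38.57-5.810j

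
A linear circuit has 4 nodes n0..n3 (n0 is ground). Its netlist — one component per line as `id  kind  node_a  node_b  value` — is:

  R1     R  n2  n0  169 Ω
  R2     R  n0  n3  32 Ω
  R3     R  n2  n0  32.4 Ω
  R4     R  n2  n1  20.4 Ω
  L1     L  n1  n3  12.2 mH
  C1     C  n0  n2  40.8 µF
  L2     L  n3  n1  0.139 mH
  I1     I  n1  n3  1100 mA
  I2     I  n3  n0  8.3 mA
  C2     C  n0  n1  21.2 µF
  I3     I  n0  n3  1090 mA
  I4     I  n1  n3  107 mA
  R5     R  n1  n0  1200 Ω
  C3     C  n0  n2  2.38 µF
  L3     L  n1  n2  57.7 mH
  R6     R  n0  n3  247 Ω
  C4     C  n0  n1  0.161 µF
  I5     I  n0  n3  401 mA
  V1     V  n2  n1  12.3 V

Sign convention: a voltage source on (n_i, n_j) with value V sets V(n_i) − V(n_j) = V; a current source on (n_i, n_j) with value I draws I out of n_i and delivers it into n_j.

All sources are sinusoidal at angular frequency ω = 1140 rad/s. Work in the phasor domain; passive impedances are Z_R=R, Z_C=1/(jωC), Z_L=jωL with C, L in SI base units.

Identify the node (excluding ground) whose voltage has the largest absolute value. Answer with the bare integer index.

Element admittances at ω=1140 rad/s:
  Y(R1) = 0.005917+0.000j S between n2,n0
  Y(R2) = 0.03125+0.000j S between n0,n3
  Y(R3) = 0.03086+0.000j S between n2,n0
  Y(R4) = 0.04902+0.000j S between n2,n1
  Y(L1) = 0.000-0.07190j S between n1,n3
  Y(C1) = 0.000+0.04651j S between n0,n2
  Y(L2) = 0.000-6.311j S between n3,n1
  I1: injects 1.1 A into n3 (from n1)
  I2: injects 0.0083 A into n0 (from n3)
  Y(C2) = 0.000+0.02417j S between n0,n1
  I3: injects 1.09 A into n3 (from n0)
  I4: injects 0.107 A into n3 (from n1)
  Y(R5) = 0.0008333+0.000j S between n1,n0
  Y(C3) = 0.000+0.002713j S between n0,n2
  Y(L3) = 0.000-0.01520j S between n1,n2
  Y(R6) = 0.004049+0.000j S between n0,n3
  Y(C4) = 0.000+0.0001835j S between n0,n1
  I5: injects 0.401 A into n3 (from n0)
  V1: constraint V(n2)−V(n1) = 12.3
Assemble and solve the 4×4 MNA system:
  V(n1)=2.765-11.29j  V(n2)=15.07-11.29j  V(n3)=2.705-10.88j
  i(V1)=-1.713-0.1393j

2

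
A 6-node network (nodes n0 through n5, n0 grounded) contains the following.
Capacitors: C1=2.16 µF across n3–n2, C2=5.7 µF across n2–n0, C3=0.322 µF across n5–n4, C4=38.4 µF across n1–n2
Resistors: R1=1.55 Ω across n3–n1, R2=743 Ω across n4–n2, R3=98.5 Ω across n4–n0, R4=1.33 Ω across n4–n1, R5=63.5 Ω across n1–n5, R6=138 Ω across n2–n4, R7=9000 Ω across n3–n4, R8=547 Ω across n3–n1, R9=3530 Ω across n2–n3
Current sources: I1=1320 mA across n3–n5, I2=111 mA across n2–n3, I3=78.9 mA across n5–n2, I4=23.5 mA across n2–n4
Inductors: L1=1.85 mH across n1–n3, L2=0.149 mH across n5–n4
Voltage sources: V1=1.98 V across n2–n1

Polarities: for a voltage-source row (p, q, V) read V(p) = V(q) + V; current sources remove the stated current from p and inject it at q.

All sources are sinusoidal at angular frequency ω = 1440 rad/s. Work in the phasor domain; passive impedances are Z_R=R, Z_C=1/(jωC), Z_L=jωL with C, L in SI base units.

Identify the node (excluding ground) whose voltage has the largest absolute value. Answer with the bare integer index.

3

Apply KCL at each of the 5 non-ground nodes and solve the resulting linear system.
Node n1: branches {R1, R4, L1, R5, C4, R8, V1} → V_1 = -1.780-0.1582j
Node n2: branches {C1, R2, I2, I3, C2, R6, C4, R9, I4, V1} → V_2 = 0.1998-0.1582j
Node n3: branches {C1, R1, I1, I2, L1, R7, R8, R9} → V_3 = -3.187-0.9576j
Node n4: branches {R2, R3, R4, C3, R6, R7, L2, I4} → V_4 = -0.1279-0.1615j
Node n5: branches {I1, I3, C3, R5, L2} → V_5 = -0.1270+0.09922j
Source currents: i(V1)=-0.05819-0.1219j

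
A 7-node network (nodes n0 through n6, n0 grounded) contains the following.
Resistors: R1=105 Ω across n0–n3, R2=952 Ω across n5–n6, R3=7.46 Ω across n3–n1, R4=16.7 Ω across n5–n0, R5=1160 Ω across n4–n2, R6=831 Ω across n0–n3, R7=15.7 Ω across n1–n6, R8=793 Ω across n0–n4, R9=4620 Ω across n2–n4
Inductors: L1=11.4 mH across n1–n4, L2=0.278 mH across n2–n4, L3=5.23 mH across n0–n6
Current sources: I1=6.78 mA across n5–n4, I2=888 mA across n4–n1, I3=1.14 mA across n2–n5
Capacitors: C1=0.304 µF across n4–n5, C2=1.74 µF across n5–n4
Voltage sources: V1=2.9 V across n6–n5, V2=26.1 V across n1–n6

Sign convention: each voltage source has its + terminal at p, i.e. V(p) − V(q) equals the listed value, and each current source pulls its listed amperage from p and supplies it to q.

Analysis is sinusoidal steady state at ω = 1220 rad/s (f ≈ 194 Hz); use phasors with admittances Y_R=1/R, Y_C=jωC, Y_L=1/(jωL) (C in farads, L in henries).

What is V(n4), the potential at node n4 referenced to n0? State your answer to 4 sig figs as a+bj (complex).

26.52-13.79j V

MNA unknowns: 6 node voltages V₁..V_6 plus 2 source currents (V1, V2)
R1: Y=0.009524+0.000j on G[0,3]
L1: Y=0.000-0.07190j on G[1,4]
L2: Y=0.000-2.948j on G[2,4]
I1: z[5]−=0.00678, z[4]+=0.00678
R2: Y=0.001050+0.000j on G[5,6]
R3: Y=0.1340+0.000j on G[3,1]
C1: Y=0.000+0.0003709j on G[4,5]
I2: z[4]−=0.888, z[1]+=0.888
R4: Y=0.05988+0.000j on G[5,0]
C2: Y=0.000+0.002123j on G[5,4]
R5: Y=0.0008621+0.000j on G[4,2]
I3: z[2]−=0.00114, z[5]+=0.00114
L3: Y=0.000-0.1567j on G[0,6]
R6: Y=0.001203+0.000j on G[0,3]
R7: Y=0.06369+0.000j on G[1,6]
R8: Y=0.001261+0.000j on G[0,4]
R9: Y=0.0002165+0.000j on G[2,4]
V1: row V6−V5=2.9, i_V1 at 6,5
V2: row V1−V6=26.1, i_V2 at 1,6
solve → V1=25.73-0.5924j, V2=26.52-13.79j, V3=23.82-0.5486j, V4=26.52-13.79j, V5=-3.275-0.5924j, V6=-0.3748-0.5924j
aux → i_V1=-0.2264-0.1098j, i_V2=-1.979-0.05102j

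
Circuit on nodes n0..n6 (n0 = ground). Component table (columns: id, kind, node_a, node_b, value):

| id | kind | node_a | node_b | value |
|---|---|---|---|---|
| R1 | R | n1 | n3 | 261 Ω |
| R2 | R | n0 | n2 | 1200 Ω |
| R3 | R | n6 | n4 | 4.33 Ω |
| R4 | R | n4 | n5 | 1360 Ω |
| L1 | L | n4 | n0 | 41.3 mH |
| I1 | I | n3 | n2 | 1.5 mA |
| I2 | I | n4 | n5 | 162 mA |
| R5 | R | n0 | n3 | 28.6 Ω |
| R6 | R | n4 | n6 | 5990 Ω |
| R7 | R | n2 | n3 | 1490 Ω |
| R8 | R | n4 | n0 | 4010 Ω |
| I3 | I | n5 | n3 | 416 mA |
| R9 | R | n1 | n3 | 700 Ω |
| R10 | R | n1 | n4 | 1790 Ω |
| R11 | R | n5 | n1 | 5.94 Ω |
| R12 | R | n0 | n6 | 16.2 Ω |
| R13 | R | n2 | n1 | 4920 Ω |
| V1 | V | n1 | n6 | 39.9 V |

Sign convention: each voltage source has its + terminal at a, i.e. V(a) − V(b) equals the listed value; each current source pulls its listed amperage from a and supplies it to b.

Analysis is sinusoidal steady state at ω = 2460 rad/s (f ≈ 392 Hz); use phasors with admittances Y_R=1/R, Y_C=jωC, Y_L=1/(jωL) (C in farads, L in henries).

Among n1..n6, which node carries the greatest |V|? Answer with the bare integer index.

Element admittances at ω=2460 rad/s:
  Y(R1) = 0.003831+0.000j S between n1,n3
  Y(R2) = 0.0008333+0.000j S between n0,n2
  Y(R3) = 0.2309+0.000j S between n6,n4
  Y(R4) = 0.0007353+0.000j S between n4,n5
  Y(L1) = 0.000-0.009843j S between n4,n0
  I1: injects 0.0015 A into n2 (from n3)
  I2: injects 0.162 A into n5 (from n4)
  Y(R5) = 0.03497+0.000j S between n0,n3
  Y(R6) = 0.0001669+0.000j S between n4,n6
  Y(R7) = 0.0006711+0.000j S between n2,n3
  Y(R8) = 0.0002494+0.000j S between n4,n0
  I3: injects 0.416 A into n3 (from n5)
  Y(R9) = 0.001429+0.000j S between n1,n3
  Y(R10) = 0.0005587+0.000j S between n1,n4
  Y(R11) = 0.1684+0.000j S between n5,n1
  Y(R12) = 0.06173+0.000j S between n0,n6
  Y(R13) = 0.0002033+0.000j S between n2,n1
  V1: constraint V(n1)−V(n6) = 39.9
Assemble and solve the 7×7 MNA system:
  V(n1)=31.89-1.240j  V(n2)=10.34-0.2117j  V(n3)=14.41-0.1630j  V(n4)=-8.415-1.595j  V(n5)=30.21-1.242j  V(n6)=-8.012-1.240j
  i(V1)=-0.4013+0.005417j

1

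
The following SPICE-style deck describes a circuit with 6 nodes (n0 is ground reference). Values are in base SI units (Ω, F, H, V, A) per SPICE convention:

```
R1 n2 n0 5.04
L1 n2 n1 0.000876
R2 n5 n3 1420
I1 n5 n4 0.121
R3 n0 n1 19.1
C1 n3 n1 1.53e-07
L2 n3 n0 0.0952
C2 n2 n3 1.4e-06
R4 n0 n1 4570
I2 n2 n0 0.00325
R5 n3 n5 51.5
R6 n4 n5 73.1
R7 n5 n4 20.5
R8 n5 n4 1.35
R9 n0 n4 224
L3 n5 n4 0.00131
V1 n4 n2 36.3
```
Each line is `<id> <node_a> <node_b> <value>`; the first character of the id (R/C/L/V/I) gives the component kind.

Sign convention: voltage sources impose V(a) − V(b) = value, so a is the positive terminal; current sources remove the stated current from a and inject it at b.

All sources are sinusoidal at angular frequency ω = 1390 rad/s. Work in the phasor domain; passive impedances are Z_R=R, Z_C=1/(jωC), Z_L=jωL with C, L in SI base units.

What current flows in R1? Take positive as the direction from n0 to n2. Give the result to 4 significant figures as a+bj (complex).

0.1870-0.1881j A

MNA unknowns: 5 node voltages V₁..V_5 plus 1 source current (V1)
R1: Y=0.1984+0.000j on G[2,0]
L1: Y=0.000-0.8213j on G[2,1]
R2: Y=0.0007042+0.000j on G[5,3]
I1: z[5]−=0.121, z[4]+=0.121
R3: Y=0.05236+0.000j on G[0,1]
C1: Y=0.000+0.0002127j on G[3,1]
L2: Y=0.000-0.007557j on G[3,0]
C2: Y=0.000+0.001946j on G[2,3]
R4: Y=0.0002188+0.000j on G[0,1]
I2: z[2]−=0.00325, z[0]+=0.00325
R5: Y=0.01942+0.000j on G[3,5]
R6: Y=0.01368+0.000j on G[4,5]
R7: Y=0.04878+0.000j on G[5,4]
R8: Y=0.7407+0.000j on G[5,4]
R9: Y=0.004464+0.000j on G[0,4]
L3: Y=0.000-0.5492j on G[5,4]
V1: row V4−V2=36.3, i_V1 at 4,2
solve → V1=-0.8868+1.003j, V2=-0.9424+0.9482j, V3=32.43+9.594j, V4=35.36+0.9482j, V5=35.11+0.9936j
aux → i_V1=-0.2117+0.1688j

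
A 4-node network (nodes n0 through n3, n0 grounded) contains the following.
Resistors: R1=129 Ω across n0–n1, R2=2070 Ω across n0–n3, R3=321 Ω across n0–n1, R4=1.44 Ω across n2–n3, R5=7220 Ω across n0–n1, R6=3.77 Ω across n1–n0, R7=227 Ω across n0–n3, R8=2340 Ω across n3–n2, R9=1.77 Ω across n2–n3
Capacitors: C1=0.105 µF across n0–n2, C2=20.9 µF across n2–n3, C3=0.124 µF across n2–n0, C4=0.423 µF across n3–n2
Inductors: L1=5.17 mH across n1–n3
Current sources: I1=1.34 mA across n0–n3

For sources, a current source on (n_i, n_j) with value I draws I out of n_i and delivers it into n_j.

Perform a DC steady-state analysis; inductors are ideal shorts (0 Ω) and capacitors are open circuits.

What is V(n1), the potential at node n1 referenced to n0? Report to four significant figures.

Apply KCL at each of the 3 non-ground nodes and solve the resulting linear system.
Node n1: branches {R1, R3, R5, R6, L1} → V_1 = 0.004766
Node n2: branches {R4, C1, C2, C3, R8, C4, R9} → V_2 = 0.004766
Node n3: branches {R2, R4, C2, R7, R8, C4, R9, L1, I1} → V_3 = 0.004766
Source currents: i(L1)=-0.001317

0.004766 V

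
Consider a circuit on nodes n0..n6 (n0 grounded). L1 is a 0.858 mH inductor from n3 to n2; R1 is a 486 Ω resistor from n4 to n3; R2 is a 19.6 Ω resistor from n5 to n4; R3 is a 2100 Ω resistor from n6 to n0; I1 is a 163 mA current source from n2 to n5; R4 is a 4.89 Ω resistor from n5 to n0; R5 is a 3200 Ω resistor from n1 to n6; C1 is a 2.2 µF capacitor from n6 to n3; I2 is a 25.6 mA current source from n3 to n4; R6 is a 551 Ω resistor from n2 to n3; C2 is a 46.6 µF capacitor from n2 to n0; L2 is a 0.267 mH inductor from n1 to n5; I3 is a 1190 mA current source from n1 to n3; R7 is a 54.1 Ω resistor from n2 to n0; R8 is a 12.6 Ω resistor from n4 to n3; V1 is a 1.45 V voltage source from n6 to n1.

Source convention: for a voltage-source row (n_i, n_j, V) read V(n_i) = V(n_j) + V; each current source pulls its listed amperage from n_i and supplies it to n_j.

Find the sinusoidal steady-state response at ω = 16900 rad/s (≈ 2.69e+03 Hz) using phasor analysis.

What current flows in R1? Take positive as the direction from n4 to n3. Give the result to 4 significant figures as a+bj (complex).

MNA unknowns: 6 node voltages V₁..V_6 plus 1 source current (V1)
L1: Y=0.000-0.06896j on G[3,2]
R1: Y=0.002058+0.000j on G[4,3]
R2: Y=0.05102+0.000j on G[5,4]
R3: Y=0.0004762+0.000j on G[6,0]
I1: z[2]−=0.163, z[5]+=0.163
R4: Y=0.2045+0.000j on G[5,0]
R5: Y=0.0003125+0.000j on G[1,6]
C1: Y=0.000+0.03718j on G[6,3]
I2: z[3]−=0.0256, z[4]+=0.0256
R6: Y=0.001815+0.000j on G[2,3]
C2: Y=0.000+0.7875j on G[2,0]
L2: Y=0.000-0.2216j on G[1,5]
I3: z[1]−=1.19, z[3]+=1.19
R7: Y=0.01848+0.000j on G[2,0]
R8: Y=0.07937+0.000j on G[4,3]
V1: row V6−V1=1.45, i_V1 at 6,1
solve → V1=-8.968-2.598j, V2=-1.468-1.337j, V3=16.10+15.44j, V4=8.165+11.72j, V5=-5.000+5.782j, V6=-7.518-2.598j
aux → i_V1=-0.6676+0.8793j

-0.01633-0.007657j A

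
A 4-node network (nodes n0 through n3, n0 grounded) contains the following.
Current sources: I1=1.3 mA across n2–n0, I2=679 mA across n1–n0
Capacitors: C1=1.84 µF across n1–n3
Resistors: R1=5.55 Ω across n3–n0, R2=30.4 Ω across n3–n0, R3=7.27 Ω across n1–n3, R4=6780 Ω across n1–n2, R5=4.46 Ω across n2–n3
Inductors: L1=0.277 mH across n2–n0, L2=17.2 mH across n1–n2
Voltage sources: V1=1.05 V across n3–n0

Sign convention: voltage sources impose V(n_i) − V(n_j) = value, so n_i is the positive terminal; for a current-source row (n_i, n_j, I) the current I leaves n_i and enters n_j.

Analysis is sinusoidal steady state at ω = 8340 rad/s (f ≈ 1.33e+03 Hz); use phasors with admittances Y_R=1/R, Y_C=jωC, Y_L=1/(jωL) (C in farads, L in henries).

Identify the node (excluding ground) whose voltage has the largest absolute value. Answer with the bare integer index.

1

Element admittances at ω=8340 rad/s:
  I1: injects 0.0013 A into n0 (from n2)
  Y(C1) = 0.000+0.01535j S between n1,n3
  Y(R1) = 0.1802+0.000j S between n3,n0
  Y(L1) = 0.000-0.4329j S between n2,n0
  Y(L2) = 0.000-0.006971j S between n1,n2
  Y(R2) = 0.03289+0.000j S between n3,n0
  Y(R3) = 0.1376+0.000j S between n1,n3
  Y(R4) = 0.0001475+0.000j S between n1,n2
  Y(R5) = 0.2242+0.000j S between n2,n3
  I2: injects 0.679 A into n0 (from n1)
  V1: constraint V(n3)−V(n0) = 1.05
Assemble and solve the 4×4 MNA system:
  V(n1)=-3.838+0.3424j  V(n2)=0.1688+0.4503j  V(n3)=1.050+0.000j
  i(V1)=-1.099+0.07306j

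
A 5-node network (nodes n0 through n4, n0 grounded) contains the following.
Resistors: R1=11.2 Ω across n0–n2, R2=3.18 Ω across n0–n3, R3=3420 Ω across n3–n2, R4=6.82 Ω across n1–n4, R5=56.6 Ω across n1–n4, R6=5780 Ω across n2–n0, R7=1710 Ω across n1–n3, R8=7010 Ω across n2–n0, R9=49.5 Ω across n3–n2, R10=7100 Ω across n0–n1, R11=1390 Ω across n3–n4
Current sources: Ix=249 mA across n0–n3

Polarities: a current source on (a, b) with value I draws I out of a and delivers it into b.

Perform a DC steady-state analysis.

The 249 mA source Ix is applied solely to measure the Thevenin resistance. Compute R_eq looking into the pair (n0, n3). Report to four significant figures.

Element admittances at DC:
  Y(R1) = 0.08929 S between n0,n2
  Y(R2) = 0.3145 S between n0,n3
  Y(R3) = 0.0002924 S between n3,n2
  Y(R4) = 0.1466 S between n1,n4
  Y(R5) = 0.01767 S between n1,n4
  Y(R6) = 0.0001730 S between n2,n0
  Y(R7) = 0.0005848 S between n1,n3
  Y(R8) = 0.0001427 S between n2,n0
  Y(R9) = 0.02020 S between n3,n2
  Y(R10) = 0.0001408 S between n0,n1
  Y(R11) = 0.0007194 S between n3,n4
  Ix: injects 0.249 A into n3 (from n0)
Assemble and solve the 4×4 MNA system:
  V(n1)=0.6782  V(n2)=0.1399  V(n3)=0.7516  V(n4)=0.6785

R_eq = 3.019 Ω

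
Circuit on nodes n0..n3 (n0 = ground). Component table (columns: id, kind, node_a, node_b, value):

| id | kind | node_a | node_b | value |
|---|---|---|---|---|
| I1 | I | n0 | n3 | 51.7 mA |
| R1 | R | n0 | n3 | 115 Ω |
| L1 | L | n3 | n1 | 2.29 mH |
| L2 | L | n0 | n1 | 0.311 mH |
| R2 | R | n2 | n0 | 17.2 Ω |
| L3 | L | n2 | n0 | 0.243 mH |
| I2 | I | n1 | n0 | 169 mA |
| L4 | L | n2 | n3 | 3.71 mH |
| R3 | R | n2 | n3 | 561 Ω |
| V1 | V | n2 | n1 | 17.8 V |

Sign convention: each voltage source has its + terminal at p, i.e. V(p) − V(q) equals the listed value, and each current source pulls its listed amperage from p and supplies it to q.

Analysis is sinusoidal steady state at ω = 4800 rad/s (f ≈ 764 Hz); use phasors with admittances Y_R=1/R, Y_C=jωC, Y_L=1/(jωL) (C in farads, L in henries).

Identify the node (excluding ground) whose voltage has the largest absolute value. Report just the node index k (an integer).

1

Apply KCL at each of the 3 non-ground nodes and solve the resulting linear system.
Node n1: branches {L1, L2, I2, V1} → V_1 = -10.00-0.3555j
Node n2: branches {R2, L3, L4, R3, V1} → V_2 = 7.796-0.3555j
Node n3: branches {I1, R1, L1, L4, R3} → V_3 = -3.184+0.3171j
Source currents: i(V1)=-0.1303+7.322j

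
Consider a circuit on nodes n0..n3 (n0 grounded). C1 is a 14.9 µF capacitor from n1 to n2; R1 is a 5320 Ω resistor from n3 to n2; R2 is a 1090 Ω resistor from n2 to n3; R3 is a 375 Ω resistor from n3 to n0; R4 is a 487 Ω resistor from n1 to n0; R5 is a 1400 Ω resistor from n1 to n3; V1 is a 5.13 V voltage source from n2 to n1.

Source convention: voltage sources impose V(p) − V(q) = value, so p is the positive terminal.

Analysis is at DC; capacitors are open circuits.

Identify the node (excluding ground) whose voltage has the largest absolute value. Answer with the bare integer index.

MNA unknowns: 3 node voltages V₁..V_3 plus 1 source current (V1)
C1: Y=0.000 on G[1,2]
R1: Y=0.0001880 on G[3,2]
R2: Y=0.0009174 on G[2,3]
R3: Y=0.002667 on G[3,0]
R4: Y=0.002053 on G[1,0]
R5: Y=0.0007143 on G[1,3]
V1: row V2−V1=5.13, i_V1 at 2,1
solve → V1=-1.075, V2=4.055, V3=0.8279
aux → i_V1=-0.003567

2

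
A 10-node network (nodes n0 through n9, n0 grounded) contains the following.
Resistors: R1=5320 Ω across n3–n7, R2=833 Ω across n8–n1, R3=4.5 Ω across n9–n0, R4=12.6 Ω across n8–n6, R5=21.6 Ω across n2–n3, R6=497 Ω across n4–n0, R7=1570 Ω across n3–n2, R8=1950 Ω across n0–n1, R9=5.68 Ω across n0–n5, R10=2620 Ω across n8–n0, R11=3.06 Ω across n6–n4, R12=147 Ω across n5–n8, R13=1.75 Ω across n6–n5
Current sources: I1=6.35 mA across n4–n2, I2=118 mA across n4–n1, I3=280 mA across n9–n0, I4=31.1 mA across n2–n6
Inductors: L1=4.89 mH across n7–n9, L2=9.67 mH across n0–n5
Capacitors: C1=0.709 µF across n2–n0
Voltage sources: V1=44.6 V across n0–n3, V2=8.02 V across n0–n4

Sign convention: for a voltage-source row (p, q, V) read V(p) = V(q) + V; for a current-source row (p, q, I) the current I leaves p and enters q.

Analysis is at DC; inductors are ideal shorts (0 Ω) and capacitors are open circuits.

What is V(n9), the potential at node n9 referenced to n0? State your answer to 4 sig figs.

Apply KCL at each of the 9 non-ground nodes and solve the resulting linear system.
Node n1: branches {R2, I2, R8} → V_1 = 67.76
Node n2: branches {I1, R5, R7, C1, I4} → V_2 = -45.13
Node n3: branches {R1, R5, R7, V1} → V_3 = -44.60
Node n4: branches {I1, I2, R6, R11, V2} → V_4 = -8.020
Node n5: branches {L2, R9, R12, R13} → V_5 = 0.000
Node n6: branches {R4, R11, R13, I4} → V_6 = -2.778
Node n7: branches {R1, L1} → V_7 = -1.297
Node n8: branches {R2, R4, R10, R12} → V_8 = -1.585
Node n9: branches {L1, R3, I3} → V_9 = -1.297
Source currents: i(L1)=-0.008140, i(L2)=1.598, i(V1)=0.01661, i(V2)=-1.605

-1.297 V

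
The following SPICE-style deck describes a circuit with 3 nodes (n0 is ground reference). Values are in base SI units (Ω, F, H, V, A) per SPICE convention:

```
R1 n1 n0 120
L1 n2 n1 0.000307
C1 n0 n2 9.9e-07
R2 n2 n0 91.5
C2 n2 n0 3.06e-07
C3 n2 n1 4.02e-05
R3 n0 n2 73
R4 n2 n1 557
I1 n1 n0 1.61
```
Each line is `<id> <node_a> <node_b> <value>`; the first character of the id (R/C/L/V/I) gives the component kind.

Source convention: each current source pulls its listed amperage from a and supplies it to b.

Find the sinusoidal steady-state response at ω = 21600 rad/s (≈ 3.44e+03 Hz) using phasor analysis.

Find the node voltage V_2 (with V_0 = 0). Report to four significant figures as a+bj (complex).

-28.57+23.78j V

MNA unknowns: 2 node voltages V₁..V_2
R1: Y=0.008333+0.000j on G[1,0]
L1: Y=0.000-0.1508j on G[2,1]
C1: Y=0.000+0.02138j on G[0,2]
R2: Y=0.01093+0.000j on G[2,0]
C2: Y=0.000+0.006610j on G[2,0]
C3: Y=0.000+0.8683j on G[2,1]
R3: Y=0.01370+0.000j on G[0,2]
R4: Y=0.001795+0.000j on G[2,1]
I1: z[1]−=1.61, z[0]+=1.61
solve → V1=-28.87+25.69j, V2=-28.57+23.78j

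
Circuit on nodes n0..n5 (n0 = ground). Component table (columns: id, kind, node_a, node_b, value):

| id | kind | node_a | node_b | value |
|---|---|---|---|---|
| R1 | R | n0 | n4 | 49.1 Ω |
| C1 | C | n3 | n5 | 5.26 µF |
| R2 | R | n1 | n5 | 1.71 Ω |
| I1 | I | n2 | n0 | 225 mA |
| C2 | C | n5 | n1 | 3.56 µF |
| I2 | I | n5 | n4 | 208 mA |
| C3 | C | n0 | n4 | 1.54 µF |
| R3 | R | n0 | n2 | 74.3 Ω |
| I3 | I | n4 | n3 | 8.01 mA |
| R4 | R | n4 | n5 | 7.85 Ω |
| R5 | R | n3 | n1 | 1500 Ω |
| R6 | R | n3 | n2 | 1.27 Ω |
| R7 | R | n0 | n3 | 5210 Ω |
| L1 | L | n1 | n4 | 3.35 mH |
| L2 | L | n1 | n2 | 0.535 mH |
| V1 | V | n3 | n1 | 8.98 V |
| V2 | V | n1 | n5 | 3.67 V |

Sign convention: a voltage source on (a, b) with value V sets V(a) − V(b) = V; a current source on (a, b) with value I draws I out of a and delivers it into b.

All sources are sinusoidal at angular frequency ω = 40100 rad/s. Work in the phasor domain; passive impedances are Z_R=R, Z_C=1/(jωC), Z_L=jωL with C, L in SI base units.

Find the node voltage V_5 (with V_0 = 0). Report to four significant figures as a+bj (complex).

-6.259+3.741j V

Apply KCL at each of the 5 non-ground nodes and solve the resulting linear system.
Node n1: branches {R2, C2, R5, L1, L2, V1, V2} → V_1 = -2.589+3.741j
Node n2: branches {I1, R3, R6, L2} → V_2 = 5.977+4.177j
Node n3: branches {C1, I3, R5, R6, R7, V1} → V_3 = 6.391+3.741j
Node n4: branches {R1, I2, C3, I3, R4, L1} → V_4 = -2.309+4.205j
Node n5: branches {C1, R2, C2, I2, R4, V2} → V_5 = -6.259+3.741j
Source currents: i(V1)=-0.3250-2.326j, i(V2)=-2.441-3.251j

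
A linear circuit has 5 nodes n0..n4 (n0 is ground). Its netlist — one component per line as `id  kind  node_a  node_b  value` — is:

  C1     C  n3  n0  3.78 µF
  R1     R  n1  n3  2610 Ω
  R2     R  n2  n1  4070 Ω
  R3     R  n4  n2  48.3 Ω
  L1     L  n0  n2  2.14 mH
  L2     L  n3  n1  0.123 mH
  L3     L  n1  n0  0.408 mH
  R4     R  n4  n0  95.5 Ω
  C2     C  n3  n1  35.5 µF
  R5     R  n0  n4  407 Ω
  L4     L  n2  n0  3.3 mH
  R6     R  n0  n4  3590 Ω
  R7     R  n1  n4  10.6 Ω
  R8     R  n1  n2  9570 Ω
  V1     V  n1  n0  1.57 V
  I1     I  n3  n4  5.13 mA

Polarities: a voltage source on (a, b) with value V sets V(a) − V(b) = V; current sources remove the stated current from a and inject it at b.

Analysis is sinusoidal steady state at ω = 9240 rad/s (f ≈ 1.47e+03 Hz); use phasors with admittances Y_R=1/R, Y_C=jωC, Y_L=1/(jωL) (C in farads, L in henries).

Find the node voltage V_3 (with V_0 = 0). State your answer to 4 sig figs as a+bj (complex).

1.676-0.01000j V

MNA unknowns: 4 node voltages V₁..V_4 plus 1 source current (V1)
C1: Y=0.000+0.03493j on G[3,0]
R1: Y=0.0003831+0.000j on G[1,3]
R2: Y=0.0002457+0.000j on G[2,1]
R3: Y=0.02070+0.000j on G[4,2]
L1: Y=0.000-0.05057j on G[0,2]
L2: Y=0.000-0.8799j on G[3,1]
L3: Y=0.000-0.2653j on G[1,0]
R4: Y=0.01047+0.000j on G[4,0]
C2: Y=0.000+0.3280j on G[3,1]
R5: Y=0.002457+0.000j on G[0,4]
L4: Y=0.000-0.03280j on G[2,0]
R6: Y=0.0002786+0.000j on G[0,4]
R7: Y=0.09434+0.000j on G[1,4]
R8: Y=0.0001045+0.000j on G[1,2]
V1: row V1−V0=1.57, i_V1 at 1,0
I1: z[3]−=0.00513, z[4]+=0.00513
solve → V1=1.570+0.000j, V2=0.06166+0.2902j, V3=1.676-0.01000j, V4=1.205+0.04685j
aux → i_V1=-0.04046+0.3624j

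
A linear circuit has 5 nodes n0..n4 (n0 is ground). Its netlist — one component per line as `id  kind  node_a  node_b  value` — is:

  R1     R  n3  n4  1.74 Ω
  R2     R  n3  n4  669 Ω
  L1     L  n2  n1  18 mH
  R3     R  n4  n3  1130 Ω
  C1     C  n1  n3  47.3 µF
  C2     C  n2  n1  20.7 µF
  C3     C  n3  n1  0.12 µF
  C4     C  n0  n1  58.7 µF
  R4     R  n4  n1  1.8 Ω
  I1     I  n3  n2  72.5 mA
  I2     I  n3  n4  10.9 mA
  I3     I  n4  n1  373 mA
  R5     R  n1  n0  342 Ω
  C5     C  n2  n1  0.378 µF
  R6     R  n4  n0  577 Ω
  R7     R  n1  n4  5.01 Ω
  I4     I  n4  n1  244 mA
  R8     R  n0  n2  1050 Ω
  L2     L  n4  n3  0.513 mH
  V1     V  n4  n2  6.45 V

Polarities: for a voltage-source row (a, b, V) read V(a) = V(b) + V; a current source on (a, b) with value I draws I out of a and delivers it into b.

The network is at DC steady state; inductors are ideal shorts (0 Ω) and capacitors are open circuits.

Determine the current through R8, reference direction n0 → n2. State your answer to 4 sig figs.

0.001898 A

Element admittances at DC:
  Y(R1) = 0.5747 S between n3,n4
  Y(R2) = 0.001495 S between n3,n4
  L1: short n2↔n1 (DC inductor)
  Y(R3) = 0.0008850 S between n4,n3
  Y(C1) = 0.000 S between n1,n3
  Y(C2) = 0.000 S between n2,n1
  Y(C3) = 0.000 S between n3,n1
  Y(C4) = 0.000 S between n0,n1
  Y(R4) = 0.5556 S between n4,n1
  I1: injects 0.0725 A into n2 (from n3)
  I2: injects 0.0109 A into n4 (from n3)
  I3: injects 0.373 A into n1 (from n4)
  Y(R5) = 0.002924 S between n1,n0
  Y(C5) = 0.000 S between n2,n1
  Y(R6) = 0.001733 S between n4,n0
  Y(R7) = 0.1996 S between n1,n4
  I4: injects 0.244 A into n1 (from n4)
  Y(R8) = 0.0009524 S between n0,n2
  L2: short n4↔n3 (DC inductor)
  V1: constraint V(n4)−V(n2) = 6.45
Assemble and solve the 7×7 MNA system:
  V(n1)=-1.993  V(n2)=-1.993  V(n3)=4.457  V(n4)=4.457
  i(L1)=-5.494  i(L2)=0.08340  i(V1)=-5.568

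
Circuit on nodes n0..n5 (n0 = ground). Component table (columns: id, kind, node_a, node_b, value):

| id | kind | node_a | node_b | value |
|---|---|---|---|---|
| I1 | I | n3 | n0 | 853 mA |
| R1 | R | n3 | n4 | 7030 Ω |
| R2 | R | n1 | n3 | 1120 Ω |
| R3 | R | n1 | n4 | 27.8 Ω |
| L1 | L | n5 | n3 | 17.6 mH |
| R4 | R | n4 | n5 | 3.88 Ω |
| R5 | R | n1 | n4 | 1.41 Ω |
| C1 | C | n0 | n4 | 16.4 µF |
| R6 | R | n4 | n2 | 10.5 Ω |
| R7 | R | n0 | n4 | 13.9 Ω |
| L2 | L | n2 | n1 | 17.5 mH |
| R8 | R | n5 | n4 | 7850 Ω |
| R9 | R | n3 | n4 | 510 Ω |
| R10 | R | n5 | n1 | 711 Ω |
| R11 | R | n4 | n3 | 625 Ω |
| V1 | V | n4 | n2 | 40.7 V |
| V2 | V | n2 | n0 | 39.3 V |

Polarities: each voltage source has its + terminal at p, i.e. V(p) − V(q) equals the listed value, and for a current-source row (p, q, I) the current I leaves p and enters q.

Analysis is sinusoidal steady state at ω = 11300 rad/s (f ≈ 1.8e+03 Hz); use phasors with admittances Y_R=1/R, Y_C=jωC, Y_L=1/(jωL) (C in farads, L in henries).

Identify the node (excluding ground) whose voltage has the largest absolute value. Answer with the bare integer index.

3

Element admittances at ω=11300 rad/s:
  I1: injects 0.853 A into n0 (from n3)
  Y(R1) = 0.0001422+0.000j S between n3,n4
  Y(R2) = 0.0008929+0.000j S between n1,n3
  Y(R3) = 0.03597+0.000j S between n1,n4
  Y(L1) = 0.000-0.005028j S between n5,n3
  Y(R4) = 0.2577+0.000j S between n4,n5
  Y(R5) = 0.7092+0.000j S between n1,n4
  Y(C1) = 0.000+0.1853j S between n0,n4
  Y(R6) = 0.09524+0.000j S between n4,n2
  Y(R7) = 0.07194+0.000j S between n0,n4
  Y(L2) = 0.000-0.005057j S between n2,n1
  Y(R8) = 0.0001274+0.000j S between n5,n4
  Y(R9) = 0.001961+0.000j S between n3,n4
  Y(R10) = 0.001406+0.000j S between n5,n1
  Y(R11) = 0.001600+0.000j S between n4,n3
  V1: constraint V(n4)−V(n2) = 40.7
  V2: constraint V(n2)−V(n0) = 39.3
Assemble and solve the 7×7 MNA system:
  V(n1)=79.89+0.1694j  V(n2)=39.30+0.000j  V(n3)=-4.681-90.65j  V(n4)=80.00+0.000j  V(n5)=78.21+1.608j
  i(V1)=-10.49-14.62j  i(V2)=-6.608-14.83j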